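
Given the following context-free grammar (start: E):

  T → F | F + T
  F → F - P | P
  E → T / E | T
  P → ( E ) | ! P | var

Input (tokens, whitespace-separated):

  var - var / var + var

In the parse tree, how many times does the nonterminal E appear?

2

[E [T [F [F [P var]] - [P var]]] / [E [T [F [P var]] + [T [F [P var]]]]]]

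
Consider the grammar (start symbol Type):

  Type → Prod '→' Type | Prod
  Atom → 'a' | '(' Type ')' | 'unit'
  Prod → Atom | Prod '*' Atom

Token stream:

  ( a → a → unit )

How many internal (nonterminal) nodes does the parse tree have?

[Type [Prod [Atom ( [Type [Prod [Atom a]] → [Type [Prod [Atom a]] → [Type [Prod [Atom unit]]]]] )]]]

12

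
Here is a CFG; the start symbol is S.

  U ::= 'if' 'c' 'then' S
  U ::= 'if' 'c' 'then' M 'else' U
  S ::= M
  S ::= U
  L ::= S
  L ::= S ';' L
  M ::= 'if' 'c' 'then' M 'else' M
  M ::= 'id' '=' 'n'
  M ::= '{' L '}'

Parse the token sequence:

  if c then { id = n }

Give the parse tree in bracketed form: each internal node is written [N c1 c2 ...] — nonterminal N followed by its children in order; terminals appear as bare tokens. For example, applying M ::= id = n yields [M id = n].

S
U
if c then S
if c then M
if c then { L }
if c then { S }
if c then { M }
if c then { id = n }

[S [U if c then [S [M { [L [S [M id = n]]] }]]]]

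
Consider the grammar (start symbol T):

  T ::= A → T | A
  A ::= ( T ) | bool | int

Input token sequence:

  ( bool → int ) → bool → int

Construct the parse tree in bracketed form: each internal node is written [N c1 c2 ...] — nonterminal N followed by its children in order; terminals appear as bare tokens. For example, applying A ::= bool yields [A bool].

T
A → T
( T ) → T
( A → T ) → T
( bool → T ) → T
( bool → A ) → T
( bool → int ) → T
( bool → int ) → A → T
( bool → int ) → bool → T
( bool → int ) → bool → A
( bool → int ) → bool → int

[T [A ( [T [A bool] → [T [A int]]] )] → [T [A bool] → [T [A int]]]]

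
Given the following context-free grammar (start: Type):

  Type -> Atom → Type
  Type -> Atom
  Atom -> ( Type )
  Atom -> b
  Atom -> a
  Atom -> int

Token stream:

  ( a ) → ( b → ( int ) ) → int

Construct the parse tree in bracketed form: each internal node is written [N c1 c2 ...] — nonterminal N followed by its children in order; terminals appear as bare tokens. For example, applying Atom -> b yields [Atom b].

[Type [Atom ( [Type [Atom a]] )] → [Type [Atom ( [Type [Atom b] → [Type [Atom ( [Type [Atom int]] )]]] )] → [Type [Atom int]]]]

Type
Atom → Type
( Type ) → Type
( Atom ) → Type
( a ) → Type
( a ) → Atom → Type
( a ) → ( Type ) → Type
( a ) → ( Atom → Type ) → Type
( a ) → ( b → Type ) → Type
( a ) → ( b → Atom ) → Type
( a ) → ( b → ( Type ) ) → Type
( a ) → ( b → ( Atom ) ) → Type
( a ) → ( b → ( int ) ) → Type
( a ) → ( b → ( int ) ) → Atom
( a ) → ( b → ( int ) ) → int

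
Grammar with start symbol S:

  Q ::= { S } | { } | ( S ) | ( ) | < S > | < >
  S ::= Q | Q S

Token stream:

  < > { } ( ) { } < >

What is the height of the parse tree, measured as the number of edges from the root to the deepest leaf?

[S [Q < >] [S [Q { }] [S [Q ( )] [S [Q { }] [S [Q < >]]]]]]

6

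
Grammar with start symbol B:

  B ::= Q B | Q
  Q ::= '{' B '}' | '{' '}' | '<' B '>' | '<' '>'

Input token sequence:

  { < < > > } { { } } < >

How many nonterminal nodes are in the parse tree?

[B [Q { [B [Q < [B [Q < >]] >]] }] [B [Q { [B [Q { }]] }] [B [Q < >]]]]

12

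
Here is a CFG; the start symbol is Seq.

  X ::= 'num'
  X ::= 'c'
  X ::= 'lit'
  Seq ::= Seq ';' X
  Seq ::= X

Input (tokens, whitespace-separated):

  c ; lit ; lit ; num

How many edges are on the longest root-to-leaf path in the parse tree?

5

[Seq [Seq [Seq [Seq [X c]] ; [X lit]] ; [X lit]] ; [X num]]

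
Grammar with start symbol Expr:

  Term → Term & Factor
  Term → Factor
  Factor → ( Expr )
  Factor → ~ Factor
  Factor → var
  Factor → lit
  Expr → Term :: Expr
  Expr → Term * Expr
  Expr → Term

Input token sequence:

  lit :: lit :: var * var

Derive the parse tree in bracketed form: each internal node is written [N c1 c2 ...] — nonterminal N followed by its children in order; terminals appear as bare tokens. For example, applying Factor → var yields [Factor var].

Expr
Term :: Expr
Factor :: Expr
lit :: Expr
lit :: Term :: Expr
lit :: Factor :: Expr
lit :: lit :: Expr
lit :: lit :: Term * Expr
lit :: lit :: Factor * Expr
lit :: lit :: var * Expr
lit :: lit :: var * Term
lit :: lit :: var * Factor
lit :: lit :: var * var

[Expr [Term [Factor lit]] :: [Expr [Term [Factor lit]] :: [Expr [Term [Factor var]] * [Expr [Term [Factor var]]]]]]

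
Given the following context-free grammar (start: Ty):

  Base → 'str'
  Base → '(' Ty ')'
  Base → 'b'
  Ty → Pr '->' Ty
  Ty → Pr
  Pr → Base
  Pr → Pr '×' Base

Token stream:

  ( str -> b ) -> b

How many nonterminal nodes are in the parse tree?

12

[Ty [Pr [Base ( [Ty [Pr [Base str]] -> [Ty [Pr [Base b]]]] )]] -> [Ty [Pr [Base b]]]]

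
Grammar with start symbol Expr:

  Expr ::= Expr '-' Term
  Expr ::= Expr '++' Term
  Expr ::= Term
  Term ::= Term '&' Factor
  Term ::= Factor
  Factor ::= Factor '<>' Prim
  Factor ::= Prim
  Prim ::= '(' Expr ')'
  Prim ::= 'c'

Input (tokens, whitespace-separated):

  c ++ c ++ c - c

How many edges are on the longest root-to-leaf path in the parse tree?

7

[Expr [Expr [Expr [Expr [Term [Factor [Prim c]]]] ++ [Term [Factor [Prim c]]]] ++ [Term [Factor [Prim c]]]] - [Term [Factor [Prim c]]]]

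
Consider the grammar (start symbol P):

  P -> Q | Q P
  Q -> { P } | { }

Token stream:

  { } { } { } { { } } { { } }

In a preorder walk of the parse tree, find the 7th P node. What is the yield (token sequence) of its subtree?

{ }

[P [Q { }] [P [Q { }] [P [Q { }] [P [Q { [P [Q { }]] }] [P [Q { [P [Q { }]] }]]]]]]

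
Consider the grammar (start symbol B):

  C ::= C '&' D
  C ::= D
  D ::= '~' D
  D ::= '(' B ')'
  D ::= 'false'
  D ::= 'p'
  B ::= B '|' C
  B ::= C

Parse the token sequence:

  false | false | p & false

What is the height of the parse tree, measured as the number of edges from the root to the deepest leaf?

[B [B [B [C [D false]]] | [C [D false]]] | [C [C [D p]] & [D false]]]

5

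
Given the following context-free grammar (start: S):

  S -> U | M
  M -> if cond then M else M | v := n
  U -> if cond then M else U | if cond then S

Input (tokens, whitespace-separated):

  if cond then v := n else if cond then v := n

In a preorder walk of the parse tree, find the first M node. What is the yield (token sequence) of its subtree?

[S [U if cond then [M v := n] else [U if cond then [S [M v := n]]]]]

v := n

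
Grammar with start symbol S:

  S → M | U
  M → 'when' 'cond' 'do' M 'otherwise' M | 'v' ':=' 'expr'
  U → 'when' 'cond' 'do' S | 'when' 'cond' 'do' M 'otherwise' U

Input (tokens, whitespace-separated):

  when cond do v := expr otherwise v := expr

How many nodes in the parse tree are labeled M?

[S [M when cond do [M v := expr] otherwise [M v := expr]]]

3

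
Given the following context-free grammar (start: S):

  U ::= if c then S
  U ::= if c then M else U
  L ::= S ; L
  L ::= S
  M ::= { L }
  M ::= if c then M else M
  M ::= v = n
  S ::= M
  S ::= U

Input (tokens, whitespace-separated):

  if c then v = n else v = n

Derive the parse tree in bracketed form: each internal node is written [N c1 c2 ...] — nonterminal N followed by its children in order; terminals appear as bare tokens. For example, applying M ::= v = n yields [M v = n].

[S [M if c then [M v = n] else [M v = n]]]

S
M
if c then M else M
if c then v = n else M
if c then v = n else v = n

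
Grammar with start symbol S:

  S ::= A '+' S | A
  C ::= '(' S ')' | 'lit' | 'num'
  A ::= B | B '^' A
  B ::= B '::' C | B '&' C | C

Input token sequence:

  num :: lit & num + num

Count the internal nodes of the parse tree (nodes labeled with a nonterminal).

12

[S [A [B [B [B [C num]] :: [C lit]] & [C num]]] + [S [A [B [C num]]]]]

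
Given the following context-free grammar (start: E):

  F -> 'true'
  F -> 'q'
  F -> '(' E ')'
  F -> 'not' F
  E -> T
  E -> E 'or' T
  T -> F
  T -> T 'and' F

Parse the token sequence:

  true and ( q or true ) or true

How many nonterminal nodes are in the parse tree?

14

[E [E [T [T [F true]] and [F ( [E [E [T [F q]]] or [T [F true]]] )]]] or [T [F true]]]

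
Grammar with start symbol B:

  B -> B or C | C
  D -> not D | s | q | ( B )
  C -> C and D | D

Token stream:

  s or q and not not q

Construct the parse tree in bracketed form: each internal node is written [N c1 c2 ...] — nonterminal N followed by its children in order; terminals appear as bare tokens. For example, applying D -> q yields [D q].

B
B or C
C or C
D or C
s or C
s or C and D
s or D and D
s or q and D
s or q and not D
s or q and not not D
s or q and not not q

[B [B [C [D s]]] or [C [C [D q]] and [D not [D not [D q]]]]]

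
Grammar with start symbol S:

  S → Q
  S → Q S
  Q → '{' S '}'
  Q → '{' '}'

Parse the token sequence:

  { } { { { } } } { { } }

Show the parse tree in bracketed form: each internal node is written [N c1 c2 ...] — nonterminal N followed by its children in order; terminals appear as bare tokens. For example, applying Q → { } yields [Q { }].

[S [Q { }] [S [Q { [S [Q { [S [Q { }]] }]] }] [S [Q { [S [Q { }]] }]]]]

S
Q S
{ } S
{ } Q S
{ } { S } S
{ } { Q } S
{ } { { S } } S
{ } { { Q } } S
{ } { { { } } } S
{ } { { { } } } Q
{ } { { { } } } { S }
{ } { { { } } } { Q }
{ } { { { } } } { { } }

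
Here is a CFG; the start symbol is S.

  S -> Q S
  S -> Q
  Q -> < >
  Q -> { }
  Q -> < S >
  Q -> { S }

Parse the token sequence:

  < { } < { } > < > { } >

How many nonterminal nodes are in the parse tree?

[S [Q < [S [Q { }] [S [Q < [S [Q { }]] >] [S [Q < >] [S [Q { }]]]]] >]]

12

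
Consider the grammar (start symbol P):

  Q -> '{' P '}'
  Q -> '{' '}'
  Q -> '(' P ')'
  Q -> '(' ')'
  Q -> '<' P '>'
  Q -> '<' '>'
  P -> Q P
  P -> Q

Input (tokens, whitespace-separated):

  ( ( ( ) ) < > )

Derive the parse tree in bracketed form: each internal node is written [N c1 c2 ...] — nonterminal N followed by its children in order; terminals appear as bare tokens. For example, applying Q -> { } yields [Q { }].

[P [Q ( [P [Q ( [P [Q ( )]] )] [P [Q < >]]] )]]

P
Q
( P )
( Q P )
( ( P ) P )
( ( Q ) P )
( ( ( ) ) P )
( ( ( ) ) Q )
( ( ( ) ) < > )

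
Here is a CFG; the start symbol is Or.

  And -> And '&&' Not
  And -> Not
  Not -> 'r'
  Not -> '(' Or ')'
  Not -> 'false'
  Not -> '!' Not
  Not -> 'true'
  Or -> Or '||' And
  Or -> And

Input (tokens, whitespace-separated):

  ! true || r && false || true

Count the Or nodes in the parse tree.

[Or [Or [Or [And [Not ! [Not true]]]] || [And [And [Not r]] && [Not false]]] || [And [Not true]]]

3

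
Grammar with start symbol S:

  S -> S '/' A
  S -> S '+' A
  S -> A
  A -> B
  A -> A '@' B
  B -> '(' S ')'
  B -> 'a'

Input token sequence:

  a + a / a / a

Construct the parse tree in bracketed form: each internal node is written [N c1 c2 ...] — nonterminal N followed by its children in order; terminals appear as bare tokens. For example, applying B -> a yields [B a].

S
S / A
S / A / A
S + A / A / A
A + A / A / A
B + A / A / A
a + A / A / A
a + B / A / A
a + a / A / A
a + a / B / A
a + a / a / A
a + a / a / B
a + a / a / a

[S [S [S [S [A [B a]]] + [A [B a]]] / [A [B a]]] / [A [B a]]]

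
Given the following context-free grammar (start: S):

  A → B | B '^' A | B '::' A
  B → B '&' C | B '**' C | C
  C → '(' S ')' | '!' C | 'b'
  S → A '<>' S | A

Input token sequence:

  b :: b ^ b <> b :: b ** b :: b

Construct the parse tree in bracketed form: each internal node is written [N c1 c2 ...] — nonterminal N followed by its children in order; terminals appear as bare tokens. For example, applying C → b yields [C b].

S
A <> S
B :: A <> S
C :: A <> S
b :: A <> S
b :: B ^ A <> S
b :: C ^ A <> S
b :: b ^ A <> S
b :: b ^ B <> S
b :: b ^ C <> S
b :: b ^ b <> S
b :: b ^ b <> A
b :: b ^ b <> B :: A
b :: b ^ b <> C :: A
b :: b ^ b <> b :: A
b :: b ^ b <> b :: B :: A
b :: b ^ b <> b :: B ** C :: A
b :: b ^ b <> b :: C ** C :: A
b :: b ^ b <> b :: b ** C :: A
b :: b ^ b <> b :: b ** b :: A
b :: b ^ b <> b :: b ** b :: B
b :: b ^ b <> b :: b ** b :: C
b :: b ^ b <> b :: b ** b :: b

[S [A [B [C b]] :: [A [B [C b]] ^ [A [B [C b]]]]] <> [S [A [B [C b]] :: [A [B [B [C b]] ** [C b]] :: [A [B [C b]]]]]]]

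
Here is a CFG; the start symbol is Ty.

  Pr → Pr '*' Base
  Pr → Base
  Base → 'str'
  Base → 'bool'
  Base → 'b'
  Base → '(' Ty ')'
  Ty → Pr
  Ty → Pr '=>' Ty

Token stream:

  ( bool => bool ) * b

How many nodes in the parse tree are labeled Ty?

3

[Ty [Pr [Pr [Base ( [Ty [Pr [Base bool]] => [Ty [Pr [Base bool]]]] )]] * [Base b]]]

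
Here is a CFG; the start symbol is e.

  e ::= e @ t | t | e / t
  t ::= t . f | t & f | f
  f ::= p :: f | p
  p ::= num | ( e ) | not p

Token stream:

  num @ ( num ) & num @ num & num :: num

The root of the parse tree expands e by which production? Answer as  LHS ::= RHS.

e ::= e @ t

[e [e [e [t [f [p num]]]] @ [t [t [f [p ( [e [t [f [p num]]]] )]]] & [f [p num]]]] @ [t [t [f [p num]]] & [f [p num] :: [f [p num]]]]]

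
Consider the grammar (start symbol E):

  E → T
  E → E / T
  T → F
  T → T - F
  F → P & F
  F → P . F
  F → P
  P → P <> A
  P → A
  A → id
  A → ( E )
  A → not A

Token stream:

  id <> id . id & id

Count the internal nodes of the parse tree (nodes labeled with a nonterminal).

13

[E [T [F [P [P [A id]] <> [A id]] . [F [P [A id]] & [F [P [A id]]]]]]]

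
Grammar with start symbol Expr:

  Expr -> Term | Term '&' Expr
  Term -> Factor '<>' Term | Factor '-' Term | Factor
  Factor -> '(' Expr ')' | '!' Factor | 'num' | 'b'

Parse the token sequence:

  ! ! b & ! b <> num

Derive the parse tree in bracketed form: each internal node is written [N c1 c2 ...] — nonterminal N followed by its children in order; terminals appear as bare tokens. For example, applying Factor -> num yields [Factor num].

Expr
Term & Expr
Factor & Expr
! Factor & Expr
! ! Factor & Expr
! ! b & Expr
! ! b & Term
! ! b & Factor <> Term
! ! b & ! Factor <> Term
! ! b & ! b <> Term
! ! b & ! b <> Factor
! ! b & ! b <> num

[Expr [Term [Factor ! [Factor ! [Factor b]]]] & [Expr [Term [Factor ! [Factor b]] <> [Term [Factor num]]]]]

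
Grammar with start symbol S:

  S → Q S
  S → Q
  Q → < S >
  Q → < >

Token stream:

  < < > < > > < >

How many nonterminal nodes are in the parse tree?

[S [Q < [S [Q < >] [S [Q < >]]] >] [S [Q < >]]]

8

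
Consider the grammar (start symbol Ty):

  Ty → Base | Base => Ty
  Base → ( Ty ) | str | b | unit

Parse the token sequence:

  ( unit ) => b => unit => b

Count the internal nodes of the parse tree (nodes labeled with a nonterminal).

[Ty [Base ( [Ty [Base unit]] )] => [Ty [Base b] => [Ty [Base unit] => [Ty [Base b]]]]]

10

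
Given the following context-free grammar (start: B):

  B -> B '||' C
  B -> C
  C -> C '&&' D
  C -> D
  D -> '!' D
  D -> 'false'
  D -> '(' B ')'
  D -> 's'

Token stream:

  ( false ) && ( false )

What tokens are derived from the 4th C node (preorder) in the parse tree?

[B [C [C [D ( [B [C [D false]]] )]] && [D ( [B [C [D false]]] )]]]

false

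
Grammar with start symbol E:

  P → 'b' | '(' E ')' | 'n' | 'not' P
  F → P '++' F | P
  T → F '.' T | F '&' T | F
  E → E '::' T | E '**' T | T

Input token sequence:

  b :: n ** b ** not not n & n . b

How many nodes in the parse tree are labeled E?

4

[E [E [E [E [T [F [P b]]]] :: [T [F [P n]]]] ** [T [F [P b]]]] ** [T [F [P not [P not [P n]]]] & [T [F [P n]] . [T [F [P b]]]]]]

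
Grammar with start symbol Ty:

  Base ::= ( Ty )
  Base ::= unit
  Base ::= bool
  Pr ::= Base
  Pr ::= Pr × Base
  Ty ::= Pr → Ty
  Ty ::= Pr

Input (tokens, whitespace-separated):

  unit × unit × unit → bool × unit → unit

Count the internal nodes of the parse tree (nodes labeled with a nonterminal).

15

[Ty [Pr [Pr [Pr [Base unit]] × [Base unit]] × [Base unit]] → [Ty [Pr [Pr [Base bool]] × [Base unit]] → [Ty [Pr [Base unit]]]]]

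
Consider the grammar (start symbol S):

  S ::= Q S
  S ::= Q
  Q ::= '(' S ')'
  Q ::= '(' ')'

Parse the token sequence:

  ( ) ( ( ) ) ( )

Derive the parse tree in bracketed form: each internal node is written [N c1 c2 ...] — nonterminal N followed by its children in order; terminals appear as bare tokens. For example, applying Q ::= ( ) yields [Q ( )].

[S [Q ( )] [S [Q ( [S [Q ( )]] )] [S [Q ( )]]]]

S
Q S
( ) S
( ) Q S
( ) ( S ) S
( ) ( Q ) S
( ) ( ( ) ) S
( ) ( ( ) ) Q
( ) ( ( ) ) ( )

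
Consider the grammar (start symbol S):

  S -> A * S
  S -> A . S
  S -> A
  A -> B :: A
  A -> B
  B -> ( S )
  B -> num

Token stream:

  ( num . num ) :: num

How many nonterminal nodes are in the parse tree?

[S [A [B ( [S [A [B num]] . [S [A [B num]]]] )] :: [A [B num]]]]

11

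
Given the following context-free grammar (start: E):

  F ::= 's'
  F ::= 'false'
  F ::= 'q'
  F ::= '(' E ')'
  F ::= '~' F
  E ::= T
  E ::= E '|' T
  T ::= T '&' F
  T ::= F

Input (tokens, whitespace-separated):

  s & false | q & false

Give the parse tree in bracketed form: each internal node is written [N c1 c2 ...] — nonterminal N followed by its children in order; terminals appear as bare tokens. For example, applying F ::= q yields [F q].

[E [E [T [T [F s]] & [F false]]] | [T [T [F q]] & [F false]]]

E
E | T
T | T
T & F | T
F & F | T
s & F | T
s & false | T
s & false | T & F
s & false | F & F
s & false | q & F
s & false | q & false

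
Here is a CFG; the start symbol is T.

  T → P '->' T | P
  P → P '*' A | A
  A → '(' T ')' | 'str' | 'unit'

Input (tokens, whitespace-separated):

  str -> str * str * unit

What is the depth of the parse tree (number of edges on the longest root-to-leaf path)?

6

[T [P [A str]] -> [T [P [P [P [A str]] * [A str]] * [A unit]]]]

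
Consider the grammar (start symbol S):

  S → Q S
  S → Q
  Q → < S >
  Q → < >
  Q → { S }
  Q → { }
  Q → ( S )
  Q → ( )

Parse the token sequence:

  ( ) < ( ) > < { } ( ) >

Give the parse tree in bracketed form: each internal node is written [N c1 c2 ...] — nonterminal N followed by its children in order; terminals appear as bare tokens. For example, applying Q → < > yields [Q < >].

S
Q S
( ) S
( ) Q S
( ) < S > S
( ) < Q > S
( ) < ( ) > S
( ) < ( ) > Q
( ) < ( ) > < S >
( ) < ( ) > < Q S >
( ) < ( ) > < { } S >
( ) < ( ) > < { } Q >
( ) < ( ) > < { } ( ) >

[S [Q ( )] [S [Q < [S [Q ( )]] >] [S [Q < [S [Q { }] [S [Q ( )]]] >]]]]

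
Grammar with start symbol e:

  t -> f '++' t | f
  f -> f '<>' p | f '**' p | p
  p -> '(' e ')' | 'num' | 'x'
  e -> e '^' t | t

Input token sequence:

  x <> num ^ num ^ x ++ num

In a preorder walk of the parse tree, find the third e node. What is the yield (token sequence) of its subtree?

x <> num

[e [e [e [t [f [f [p x]] <> [p num]]]] ^ [t [f [p num]]]] ^ [t [f [p x]] ++ [t [f [p num]]]]]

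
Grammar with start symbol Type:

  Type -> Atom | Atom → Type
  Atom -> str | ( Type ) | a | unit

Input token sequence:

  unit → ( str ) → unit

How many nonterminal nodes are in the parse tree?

8

[Type [Atom unit] → [Type [Atom ( [Type [Atom str]] )] → [Type [Atom unit]]]]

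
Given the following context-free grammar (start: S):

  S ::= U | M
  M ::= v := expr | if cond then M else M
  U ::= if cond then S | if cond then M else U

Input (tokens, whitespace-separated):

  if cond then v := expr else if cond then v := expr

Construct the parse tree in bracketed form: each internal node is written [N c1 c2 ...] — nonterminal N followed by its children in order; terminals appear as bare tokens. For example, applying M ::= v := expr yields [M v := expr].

S
U
if cond then M else U
if cond then v := expr else U
if cond then v := expr else if cond then S
if cond then v := expr else if cond then M
if cond then v := expr else if cond then v := expr

[S [U if cond then [M v := expr] else [U if cond then [S [M v := expr]]]]]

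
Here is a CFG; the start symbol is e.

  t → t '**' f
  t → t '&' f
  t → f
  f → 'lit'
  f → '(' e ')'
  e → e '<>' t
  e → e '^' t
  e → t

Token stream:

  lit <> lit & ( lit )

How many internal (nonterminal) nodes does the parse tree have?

[e [e [t [f lit]]] <> [t [t [f lit]] & [f ( [e [t [f lit]]] )]]]

11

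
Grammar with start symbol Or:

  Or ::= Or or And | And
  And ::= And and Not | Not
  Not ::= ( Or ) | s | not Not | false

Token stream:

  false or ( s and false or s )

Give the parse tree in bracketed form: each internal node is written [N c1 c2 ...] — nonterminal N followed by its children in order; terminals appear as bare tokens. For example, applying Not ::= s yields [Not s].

Or
Or or And
And or And
Not or And
false or And
false or Not
false or ( Or )
false or ( Or or And )
false or ( And or And )
false or ( And and Not or And )
false or ( Not and Not or And )
false or ( s and Not or And )
false or ( s and false or And )
false or ( s and false or Not )
false or ( s and false or s )

[Or [Or [And [Not false]]] or [And [Not ( [Or [Or [And [And [Not s]] and [Not false]]] or [And [Not s]]] )]]]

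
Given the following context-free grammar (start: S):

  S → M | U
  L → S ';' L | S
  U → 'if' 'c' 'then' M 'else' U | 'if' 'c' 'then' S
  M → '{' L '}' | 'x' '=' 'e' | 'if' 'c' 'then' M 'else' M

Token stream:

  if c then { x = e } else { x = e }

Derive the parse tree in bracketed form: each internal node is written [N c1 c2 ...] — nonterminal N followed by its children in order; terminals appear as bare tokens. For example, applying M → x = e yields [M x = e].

[S [M if c then [M { [L [S [M x = e]]] }] else [M { [L [S [M x = e]]] }]]]

S
M
if c then M else M
if c then { L } else M
if c then { S } else M
if c then { M } else M
if c then { x = e } else M
if c then { x = e } else { L }
if c then { x = e } else { S }
if c then { x = e } else { M }
if c then { x = e } else { x = e }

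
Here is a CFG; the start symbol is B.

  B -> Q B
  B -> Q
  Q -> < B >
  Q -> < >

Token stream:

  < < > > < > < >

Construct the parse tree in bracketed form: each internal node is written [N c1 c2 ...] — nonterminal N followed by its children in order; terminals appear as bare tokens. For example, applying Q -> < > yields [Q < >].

[B [Q < [B [Q < >]] >] [B [Q < >] [B [Q < >]]]]

B
Q B
< B > B
< Q > B
< < > > B
< < > > Q B
< < > > < > B
< < > > < > Q
< < > > < > < >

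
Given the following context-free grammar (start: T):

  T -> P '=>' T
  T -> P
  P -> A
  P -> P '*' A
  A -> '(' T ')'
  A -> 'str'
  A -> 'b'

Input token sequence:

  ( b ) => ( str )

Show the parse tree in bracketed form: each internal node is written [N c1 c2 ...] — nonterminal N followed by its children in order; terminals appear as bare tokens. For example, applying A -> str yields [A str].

[T [P [A ( [T [P [A b]]] )]] => [T [P [A ( [T [P [A str]]] )]]]]

T
P => T
A => T
( T ) => T
( P ) => T
( A ) => T
( b ) => T
( b ) => P
( b ) => A
( b ) => ( T )
( b ) => ( P )
( b ) => ( A )
( b ) => ( str )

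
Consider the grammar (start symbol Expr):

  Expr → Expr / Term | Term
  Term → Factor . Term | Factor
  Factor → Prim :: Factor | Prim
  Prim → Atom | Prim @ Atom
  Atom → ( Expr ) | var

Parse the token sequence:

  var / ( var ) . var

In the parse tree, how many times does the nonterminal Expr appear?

3

[Expr [Expr [Term [Factor [Prim [Atom var]]]]] / [Term [Factor [Prim [Atom ( [Expr [Term [Factor [Prim [Atom var]]]]] )]]] . [Term [Factor [Prim [Atom var]]]]]]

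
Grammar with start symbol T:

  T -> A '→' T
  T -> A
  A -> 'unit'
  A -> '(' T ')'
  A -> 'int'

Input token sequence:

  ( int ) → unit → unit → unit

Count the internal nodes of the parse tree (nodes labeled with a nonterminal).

10

[T [A ( [T [A int]] )] → [T [A unit] → [T [A unit] → [T [A unit]]]]]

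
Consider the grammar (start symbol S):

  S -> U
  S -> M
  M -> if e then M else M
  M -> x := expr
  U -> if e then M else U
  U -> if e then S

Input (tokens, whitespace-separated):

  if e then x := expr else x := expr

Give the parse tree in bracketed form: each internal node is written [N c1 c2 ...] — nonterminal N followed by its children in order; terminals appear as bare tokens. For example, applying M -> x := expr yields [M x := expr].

[S [M if e then [M x := expr] else [M x := expr]]]

S
M
if e then M else M
if e then x := expr else M
if e then x := expr else x := expr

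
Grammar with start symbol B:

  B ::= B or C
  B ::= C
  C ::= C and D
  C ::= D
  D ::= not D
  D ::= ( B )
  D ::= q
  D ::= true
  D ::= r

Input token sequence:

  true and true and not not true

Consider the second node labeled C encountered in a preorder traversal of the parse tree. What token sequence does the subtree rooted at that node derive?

true and true

[B [C [C [C [D true]] and [D true]] and [D not [D not [D true]]]]]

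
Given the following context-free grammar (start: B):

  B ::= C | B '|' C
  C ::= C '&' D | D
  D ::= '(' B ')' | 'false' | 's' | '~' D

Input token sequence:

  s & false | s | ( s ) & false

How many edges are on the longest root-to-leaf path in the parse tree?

[B [B [B [C [C [D s]] & [D false]]] | [C [D s]]] | [C [C [D ( [B [C [D s]]] )]] & [D false]]]

7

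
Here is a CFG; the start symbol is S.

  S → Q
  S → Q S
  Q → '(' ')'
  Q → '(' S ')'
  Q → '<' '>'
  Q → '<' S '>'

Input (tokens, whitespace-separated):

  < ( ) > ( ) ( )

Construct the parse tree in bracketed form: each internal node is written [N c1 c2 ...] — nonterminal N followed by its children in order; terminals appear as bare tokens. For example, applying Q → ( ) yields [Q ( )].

[S [Q < [S [Q ( )]] >] [S [Q ( )] [S [Q ( )]]]]

S
Q S
< S > S
< Q > S
< ( ) > S
< ( ) > Q S
< ( ) > ( ) S
< ( ) > ( ) Q
< ( ) > ( ) ( )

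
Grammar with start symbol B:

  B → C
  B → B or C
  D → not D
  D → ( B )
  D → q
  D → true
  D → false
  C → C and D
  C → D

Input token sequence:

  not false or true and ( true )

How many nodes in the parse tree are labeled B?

3

[B [B [C [D not [D false]]]] or [C [C [D true]] and [D ( [B [C [D true]]] )]]]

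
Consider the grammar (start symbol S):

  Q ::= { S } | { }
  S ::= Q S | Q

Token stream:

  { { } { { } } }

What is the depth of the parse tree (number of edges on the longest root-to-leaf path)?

[S [Q { [S [Q { }] [S [Q { [S [Q { }]] }]]] }]]

7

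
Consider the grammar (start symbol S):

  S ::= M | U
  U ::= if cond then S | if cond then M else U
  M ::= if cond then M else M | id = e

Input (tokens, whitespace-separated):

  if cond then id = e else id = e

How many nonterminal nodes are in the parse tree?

4

[S [M if cond then [M id = e] else [M id = e]]]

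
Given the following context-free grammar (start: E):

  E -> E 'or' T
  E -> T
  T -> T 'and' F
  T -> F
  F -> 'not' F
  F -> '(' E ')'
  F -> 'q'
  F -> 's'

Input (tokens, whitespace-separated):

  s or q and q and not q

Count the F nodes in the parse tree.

5

[E [E [T [F s]]] or [T [T [T [F q]] and [F q]] and [F not [F q]]]]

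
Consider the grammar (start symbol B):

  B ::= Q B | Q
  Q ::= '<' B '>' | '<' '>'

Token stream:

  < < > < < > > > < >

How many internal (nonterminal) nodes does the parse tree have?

10

[B [Q < [B [Q < >] [B [Q < [B [Q < >]] >]]] >] [B [Q < >]]]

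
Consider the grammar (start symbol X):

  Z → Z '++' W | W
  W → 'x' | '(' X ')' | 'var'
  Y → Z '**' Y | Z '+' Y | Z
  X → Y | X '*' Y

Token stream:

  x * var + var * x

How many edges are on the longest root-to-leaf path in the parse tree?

6

[X [X [X [Y [Z [W x]]]] * [Y [Z [W var]] + [Y [Z [W var]]]]] * [Y [Z [W x]]]]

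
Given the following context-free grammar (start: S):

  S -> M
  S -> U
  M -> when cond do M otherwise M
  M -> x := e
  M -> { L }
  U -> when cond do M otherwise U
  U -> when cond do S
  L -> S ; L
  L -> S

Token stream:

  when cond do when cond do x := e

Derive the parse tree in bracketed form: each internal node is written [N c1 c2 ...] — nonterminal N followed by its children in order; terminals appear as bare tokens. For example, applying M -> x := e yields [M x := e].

[S [U when cond do [S [U when cond do [S [M x := e]]]]]]

S
U
when cond do S
when cond do U
when cond do when cond do S
when cond do when cond do M
when cond do when cond do x := e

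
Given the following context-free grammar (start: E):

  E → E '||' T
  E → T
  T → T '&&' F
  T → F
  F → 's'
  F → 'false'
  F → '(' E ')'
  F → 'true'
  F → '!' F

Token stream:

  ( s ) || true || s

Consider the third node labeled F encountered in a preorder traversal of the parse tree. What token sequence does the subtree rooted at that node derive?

true

[E [E [E [T [F ( [E [T [F s]]] )]]] || [T [F true]]] || [T [F s]]]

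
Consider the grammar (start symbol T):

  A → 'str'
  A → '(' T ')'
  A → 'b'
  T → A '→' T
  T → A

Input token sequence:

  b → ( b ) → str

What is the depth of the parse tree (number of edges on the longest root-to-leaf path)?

[T [A b] → [T [A ( [T [A b]] )] → [T [A str]]]]

5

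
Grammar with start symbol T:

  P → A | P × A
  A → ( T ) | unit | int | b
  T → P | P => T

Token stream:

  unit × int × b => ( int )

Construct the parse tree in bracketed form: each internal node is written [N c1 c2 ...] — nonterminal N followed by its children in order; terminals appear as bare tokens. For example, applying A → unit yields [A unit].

T
P => T
P × A => T
P × A × A => T
A × A × A => T
unit × A × A => T
unit × int × A => T
unit × int × b => T
unit × int × b => P
unit × int × b => A
unit × int × b => ( T )
unit × int × b => ( P )
unit × int × b => ( A )
unit × int × b => ( int )

[T [P [P [P [A unit]] × [A int]] × [A b]] => [T [P [A ( [T [P [A int]]] )]]]]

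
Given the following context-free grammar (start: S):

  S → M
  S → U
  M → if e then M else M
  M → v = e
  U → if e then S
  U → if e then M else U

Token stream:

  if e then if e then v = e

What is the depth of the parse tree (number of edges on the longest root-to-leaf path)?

[S [U if e then [S [U if e then [S [M v = e]]]]]]

6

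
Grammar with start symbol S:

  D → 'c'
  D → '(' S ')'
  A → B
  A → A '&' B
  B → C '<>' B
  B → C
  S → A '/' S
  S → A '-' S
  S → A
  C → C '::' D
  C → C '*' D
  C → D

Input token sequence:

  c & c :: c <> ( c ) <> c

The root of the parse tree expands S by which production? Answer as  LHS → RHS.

S → A

[S [A [A [B [C [D c]]]] & [B [C [C [D c]] :: [D c]] <> [B [C [D ( [S [A [B [C [D c]]]]] )]] <> [B [C [D c]]]]]]]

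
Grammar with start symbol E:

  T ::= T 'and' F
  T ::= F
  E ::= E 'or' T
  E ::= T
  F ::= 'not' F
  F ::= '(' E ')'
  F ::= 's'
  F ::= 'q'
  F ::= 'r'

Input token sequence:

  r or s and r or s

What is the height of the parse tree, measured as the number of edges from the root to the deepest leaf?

5

[E [E [E [T [F r]]] or [T [T [F s]] and [F r]]] or [T [F s]]]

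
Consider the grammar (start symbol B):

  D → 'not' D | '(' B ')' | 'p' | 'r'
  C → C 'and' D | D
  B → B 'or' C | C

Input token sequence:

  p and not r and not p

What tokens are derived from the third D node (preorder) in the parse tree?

[B [C [C [C [D p]] and [D not [D r]]] and [D not [D p]]]]

r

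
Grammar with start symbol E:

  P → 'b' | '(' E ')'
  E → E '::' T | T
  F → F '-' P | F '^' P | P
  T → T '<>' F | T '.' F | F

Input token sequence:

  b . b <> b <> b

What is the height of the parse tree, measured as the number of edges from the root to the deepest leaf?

[E [T [T [T [T [F [P b]]] . [F [P b]]] <> [F [P b]]] <> [F [P b]]]]

7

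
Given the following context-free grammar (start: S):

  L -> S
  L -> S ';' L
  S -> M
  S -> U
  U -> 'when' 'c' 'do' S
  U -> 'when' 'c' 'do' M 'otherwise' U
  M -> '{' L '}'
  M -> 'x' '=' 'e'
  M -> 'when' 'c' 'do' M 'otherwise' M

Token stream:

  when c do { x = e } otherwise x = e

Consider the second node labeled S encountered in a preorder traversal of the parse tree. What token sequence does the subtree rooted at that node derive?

[S [M when c do [M { [L [S [M x = e]]] }] otherwise [M x = e]]]

x = e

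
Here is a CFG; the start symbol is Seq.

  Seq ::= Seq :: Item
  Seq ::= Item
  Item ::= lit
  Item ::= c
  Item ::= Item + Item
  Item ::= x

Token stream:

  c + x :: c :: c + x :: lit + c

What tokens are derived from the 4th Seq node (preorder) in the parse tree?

c + x

[Seq [Seq [Seq [Seq [Item [Item c] + [Item x]]] :: [Item c]] :: [Item [Item c] + [Item x]]] :: [Item [Item lit] + [Item c]]]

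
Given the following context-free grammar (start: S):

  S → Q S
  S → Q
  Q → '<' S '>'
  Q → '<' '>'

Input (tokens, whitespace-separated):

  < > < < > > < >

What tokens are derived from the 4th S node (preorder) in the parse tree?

[S [Q < >] [S [Q < [S [Q < >]] >] [S [Q < >]]]]

< >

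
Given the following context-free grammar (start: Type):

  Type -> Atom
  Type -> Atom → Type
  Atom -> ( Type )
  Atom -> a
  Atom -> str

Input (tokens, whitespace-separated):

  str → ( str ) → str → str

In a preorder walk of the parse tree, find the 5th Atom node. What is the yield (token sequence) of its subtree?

[Type [Atom str] → [Type [Atom ( [Type [Atom str]] )] → [Type [Atom str] → [Type [Atom str]]]]]

str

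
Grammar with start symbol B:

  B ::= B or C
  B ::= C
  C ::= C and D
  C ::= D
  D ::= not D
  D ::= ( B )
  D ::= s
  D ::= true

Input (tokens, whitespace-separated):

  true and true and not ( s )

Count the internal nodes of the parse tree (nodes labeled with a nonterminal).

[B [C [C [C [D true]] and [D true]] and [D not [D ( [B [C [D s]]] )]]]]

11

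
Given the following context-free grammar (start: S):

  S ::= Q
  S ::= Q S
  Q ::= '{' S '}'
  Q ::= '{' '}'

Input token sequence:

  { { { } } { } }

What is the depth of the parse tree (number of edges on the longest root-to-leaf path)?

6

[S [Q { [S [Q { [S [Q { }]] }] [S [Q { }]]] }]]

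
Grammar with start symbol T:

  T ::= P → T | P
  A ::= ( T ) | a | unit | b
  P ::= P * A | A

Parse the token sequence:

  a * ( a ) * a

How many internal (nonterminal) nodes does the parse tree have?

[T [P [P [P [A a]] * [A ( [T [P [A a]]] )]] * [A a]]]

10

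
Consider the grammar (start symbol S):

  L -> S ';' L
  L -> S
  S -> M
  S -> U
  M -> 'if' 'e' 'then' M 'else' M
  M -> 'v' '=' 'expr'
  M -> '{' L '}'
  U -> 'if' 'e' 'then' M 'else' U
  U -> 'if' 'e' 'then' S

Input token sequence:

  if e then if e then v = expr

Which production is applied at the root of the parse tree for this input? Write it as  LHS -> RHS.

S -> U

[S [U if e then [S [U if e then [S [M v = expr]]]]]]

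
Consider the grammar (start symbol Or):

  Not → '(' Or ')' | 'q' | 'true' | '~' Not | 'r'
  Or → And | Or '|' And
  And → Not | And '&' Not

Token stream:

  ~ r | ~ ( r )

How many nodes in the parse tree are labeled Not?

[Or [Or [And [Not ~ [Not r]]]] | [And [Not ~ [Not ( [Or [And [Not r]]] )]]]]

5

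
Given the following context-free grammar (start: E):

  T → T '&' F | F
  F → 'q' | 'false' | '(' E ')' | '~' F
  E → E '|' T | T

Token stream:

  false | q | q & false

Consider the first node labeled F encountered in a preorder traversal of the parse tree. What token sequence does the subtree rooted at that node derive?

false

[E [E [E [T [F false]]] | [T [F q]]] | [T [T [F q]] & [F false]]]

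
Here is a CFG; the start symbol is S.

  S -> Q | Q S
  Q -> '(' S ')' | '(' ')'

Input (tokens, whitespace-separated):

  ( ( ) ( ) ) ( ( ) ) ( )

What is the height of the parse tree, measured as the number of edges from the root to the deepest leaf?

5

[S [Q ( [S [Q ( )] [S [Q ( )]]] )] [S [Q ( [S [Q ( )]] )] [S [Q ( )]]]]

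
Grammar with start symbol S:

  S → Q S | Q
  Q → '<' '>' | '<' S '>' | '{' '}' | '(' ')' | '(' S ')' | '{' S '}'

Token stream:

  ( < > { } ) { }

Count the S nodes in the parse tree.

4

[S [Q ( [S [Q < >] [S [Q { }]]] )] [S [Q { }]]]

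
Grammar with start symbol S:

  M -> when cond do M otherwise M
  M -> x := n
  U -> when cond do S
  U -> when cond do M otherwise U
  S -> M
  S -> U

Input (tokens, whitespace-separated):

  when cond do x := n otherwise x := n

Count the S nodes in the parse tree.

1

[S [M when cond do [M x := n] otherwise [M x := n]]]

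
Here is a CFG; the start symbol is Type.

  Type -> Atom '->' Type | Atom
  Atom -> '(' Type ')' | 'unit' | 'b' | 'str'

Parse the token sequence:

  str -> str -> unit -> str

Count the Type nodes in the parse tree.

4

[Type [Atom str] -> [Type [Atom str] -> [Type [Atom unit] -> [Type [Atom str]]]]]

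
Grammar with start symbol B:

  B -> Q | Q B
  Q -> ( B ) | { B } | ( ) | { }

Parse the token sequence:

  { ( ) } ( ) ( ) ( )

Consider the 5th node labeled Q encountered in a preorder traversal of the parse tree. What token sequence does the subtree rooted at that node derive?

[B [Q { [B [Q ( )]] }] [B [Q ( )] [B [Q ( )] [B [Q ( )]]]]]

( )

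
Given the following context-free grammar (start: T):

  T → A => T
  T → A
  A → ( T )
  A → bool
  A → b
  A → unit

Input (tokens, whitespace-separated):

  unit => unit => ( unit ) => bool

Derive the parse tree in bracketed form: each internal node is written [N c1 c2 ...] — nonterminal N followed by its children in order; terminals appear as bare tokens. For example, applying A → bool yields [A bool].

T
A => T
unit => T
unit => A => T
unit => unit => T
unit => unit => A => T
unit => unit => ( T ) => T
unit => unit => ( A ) => T
unit => unit => ( unit ) => T
unit => unit => ( unit ) => A
unit => unit => ( unit ) => bool

[T [A unit] => [T [A unit] => [T [A ( [T [A unit]] )] => [T [A bool]]]]]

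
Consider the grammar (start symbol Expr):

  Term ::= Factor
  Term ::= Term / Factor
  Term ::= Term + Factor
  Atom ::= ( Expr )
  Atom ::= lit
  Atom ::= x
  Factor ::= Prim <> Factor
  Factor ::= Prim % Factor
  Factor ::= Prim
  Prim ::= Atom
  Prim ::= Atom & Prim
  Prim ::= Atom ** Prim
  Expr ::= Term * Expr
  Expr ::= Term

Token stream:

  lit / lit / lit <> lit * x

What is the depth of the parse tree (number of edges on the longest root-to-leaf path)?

7

[Expr [Term [Term [Term [Factor [Prim [Atom lit]]]] / [Factor [Prim [Atom lit]]]] / [Factor [Prim [Atom lit]] <> [Factor [Prim [Atom lit]]]]] * [Expr [Term [Factor [Prim [Atom x]]]]]]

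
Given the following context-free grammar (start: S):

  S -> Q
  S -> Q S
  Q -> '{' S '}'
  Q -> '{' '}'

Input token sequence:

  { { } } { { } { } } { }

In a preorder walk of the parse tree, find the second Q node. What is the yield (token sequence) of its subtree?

{ }

[S [Q { [S [Q { }]] }] [S [Q { [S [Q { }] [S [Q { }]]] }] [S [Q { }]]]]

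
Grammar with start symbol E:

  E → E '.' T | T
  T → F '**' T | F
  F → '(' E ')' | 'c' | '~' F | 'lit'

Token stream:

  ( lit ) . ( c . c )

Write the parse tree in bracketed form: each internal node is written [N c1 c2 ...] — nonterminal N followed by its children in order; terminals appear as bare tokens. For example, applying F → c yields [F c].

[E [E [T [F ( [E [T [F lit]]] )]]] . [T [F ( [E [E [T [F c]]] . [T [F c]]] )]]]

E
E . T
T . T
F . T
( E ) . T
( T ) . T
( F ) . T
( lit ) . T
( lit ) . F
( lit ) . ( E )
( lit ) . ( E . T )
( lit ) . ( T . T )
( lit ) . ( F . T )
( lit ) . ( c . T )
( lit ) . ( c . F )
( lit ) . ( c . c )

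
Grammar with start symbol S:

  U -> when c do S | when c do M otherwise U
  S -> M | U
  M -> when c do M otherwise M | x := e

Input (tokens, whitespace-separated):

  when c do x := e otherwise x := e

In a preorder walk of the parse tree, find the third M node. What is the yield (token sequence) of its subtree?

[S [M when c do [M x := e] otherwise [M x := e]]]

x := e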